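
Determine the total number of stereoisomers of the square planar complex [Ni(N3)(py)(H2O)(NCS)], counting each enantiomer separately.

3

Working through the distinct placements yields 3 geometric isomers: (H2O/NCS trans, N3/py trans); (H2O/py trans, N3/NCS trans); (H2O/N3 trans, NCS/py trans).
Each arrangement has an internal mirror plane or centre of symmetry, so none is chiral.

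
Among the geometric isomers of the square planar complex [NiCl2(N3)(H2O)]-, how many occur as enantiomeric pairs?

0

A square has two trans pairs of vertices; adjacent vertices are cis.
Systematic placement gives 2 geometric isomers: Cl cis; Cl trans.
Each arrangement has an internal mirror plane or centre of symmetry, so none is chiral.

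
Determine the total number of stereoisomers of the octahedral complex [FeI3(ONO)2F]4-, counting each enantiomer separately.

The six octahedral sites form three mutually perpendicular trans pairs.
The distinct arrangements are (3 in all): I mer, ONO trans; I fac, ONO cis; I mer, ONO cis.
Each arrangement has an internal mirror plane or centre of symmetry, so none is chiral.

3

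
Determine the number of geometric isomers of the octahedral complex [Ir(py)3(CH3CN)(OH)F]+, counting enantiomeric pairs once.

In an octahedral complex each vertex has one trans partner and four cis neighbours.
The distinct arrangements are (4 in all): py mer (3 arrangements); py fac (chiral).

4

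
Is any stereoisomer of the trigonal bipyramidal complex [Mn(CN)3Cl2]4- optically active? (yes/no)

There are 3 geometric isomers: Cl both equatorial; Cl one axial, one equatorial; Cl both axial.
Each arrangement has an internal mirror plane or centre of symmetry, so none is chiral.

no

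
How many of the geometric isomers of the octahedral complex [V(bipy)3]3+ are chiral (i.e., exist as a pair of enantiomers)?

The six octahedral sites form three mutually perpendicular trans pairs.
Each bipy is bidentate and must span two cis positions.
Only one geometric arrangement is possible; it has no improper symmetry element, so it exists as a pair of enantiomers (2 stereoisomers).

1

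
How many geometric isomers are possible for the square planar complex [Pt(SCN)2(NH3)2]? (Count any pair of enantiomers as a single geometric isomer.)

2

Systematic placement gives 2 geometric isomers: SCN cis; SCN trans.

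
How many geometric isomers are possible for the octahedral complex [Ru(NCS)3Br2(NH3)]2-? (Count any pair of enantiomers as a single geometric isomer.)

3

An octahedron has six vertices in three trans pairs; every non-trans pair is cis.
Systematic placement gives 3 geometric isomers: NCS mer, Br trans; NCS fac, Br cis; NCS mer, Br cis.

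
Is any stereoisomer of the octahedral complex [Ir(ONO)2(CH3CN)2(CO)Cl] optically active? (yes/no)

The six octahedral sites form three mutually perpendicular trans pairs.
The distinct arrangements are (6 in all): ONO trans, CH3CN trans; ONO cis, CH3CN trans; ONO trans, CH3CN cis; ONO cis, CH3CN cis (3 arrangements, 2 chiral).
Of these, 2 lack any improper symmetry element and so occur as enantiomeric pairs, giving 6 + 2 = 8 stereoisomers in total.

yes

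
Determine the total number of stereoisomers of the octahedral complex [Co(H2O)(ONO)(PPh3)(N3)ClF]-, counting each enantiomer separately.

The six octahedral sites form three mutually perpendicular trans pairs.
Placing the ligands in turn and identifying arrangements related by rotation or reflection leaves 15 distinct geometric isomers.
Of these, 15 lack any improper symmetry element and so occur as enantiomeric pairs, giving 15 + 15 = 30 stereoisomers in total.

30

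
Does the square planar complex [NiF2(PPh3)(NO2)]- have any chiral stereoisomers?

no

In a square planar complex each vertex has one trans partner and two cis neighbours.
The distinct arrangements are (2 in all): F cis; F trans.
Each arrangement has an internal mirror plane or centre of symmetry, so none is chiral.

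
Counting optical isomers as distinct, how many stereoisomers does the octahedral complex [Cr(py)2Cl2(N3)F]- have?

An octahedron has six vertices in three trans pairs; every non-trans pair is cis.
There are 6 geometric isomers: py trans, Cl trans; py cis, Cl trans; py trans, Cl cis; py cis, Cl cis (3 arrangements, 2 chiral).
Of these, 2 lack any improper symmetry element and so occur as enantiomeric pairs, giving 6 + 2 = 8 stereoisomers in total.

8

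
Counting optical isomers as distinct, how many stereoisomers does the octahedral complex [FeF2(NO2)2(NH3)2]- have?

There are 5 geometric isomers: F trans, NO2 trans, NH3 trans; F trans, NO2 cis, NH3 cis; F cis, NO2 trans, NH3 cis; F cis, NO2 cis, NH3 cis (chiral); F cis, NO2 cis, NH3 trans.
One of these lacks any improper symmetry element and so occurs as an enantiomeric pair, giving 5 + 1 = 6 stereoisomers in total.

6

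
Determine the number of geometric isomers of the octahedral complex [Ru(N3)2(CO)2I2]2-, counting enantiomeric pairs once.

5

The six octahedral sites form three mutually perpendicular trans pairs.
Working through the distinct placements yields 5 geometric isomers: N3 trans, CO trans, I trans; N3 cis, CO trans, I cis; N3 trans, CO cis, I cis; N3 cis, CO cis, I cis (chiral); N3 cis, CO cis, I trans.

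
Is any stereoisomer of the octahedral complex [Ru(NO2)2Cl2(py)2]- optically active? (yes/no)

An octahedron has six vertices in three trans pairs; every non-trans pair is cis.
There are 5 geometric isomers: NO2 trans, Cl trans, py trans; NO2 cis, Cl trans, py cis; NO2 cis, Cl cis, py trans; NO2 cis, Cl cis, py cis (chiral); NO2 trans, Cl cis, py cis.
One of these lacks any improper symmetry element and so occurs as an enantiomeric pair, giving 5 + 1 = 6 stereoisomers in total.

yes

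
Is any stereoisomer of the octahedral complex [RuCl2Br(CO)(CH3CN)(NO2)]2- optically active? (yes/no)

yes

In an octahedral complex each vertex has one trans partner and four cis neighbours.
Placing the ligands in turn and identifying arrangements related by rotation or reflection leaves 9 distinct geometric isomers.
Of these, 6 lack any improper symmetry element and so occur as enantiomeric pairs, giving 9 + 6 = 15 stereoisomers in total.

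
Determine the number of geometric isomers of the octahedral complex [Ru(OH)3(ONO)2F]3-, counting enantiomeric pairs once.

An octahedron has six vertices in three trans pairs; every non-trans pair is cis.
Working through the distinct placements yields 3 geometric isomers: OH mer, ONO trans; OH fac, ONO cis; OH mer, ONO cis.

3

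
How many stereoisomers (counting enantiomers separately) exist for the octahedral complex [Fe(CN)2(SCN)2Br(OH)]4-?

There are 6 geometric isomers: CN cis, SCN trans; CN cis, SCN cis (3 arrangements, 2 chiral); CN trans, SCN trans; CN trans, SCN cis.
Of these, 2 lack any improper symmetry element and so occur as enantiomeric pairs, giving 6 + 2 = 8 stereoisomers in total.

8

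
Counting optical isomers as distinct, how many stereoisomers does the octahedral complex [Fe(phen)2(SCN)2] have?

3

In an octahedral complex each vertex has one trans partner and four cis neighbours.
Each phen is bidentate and must span two cis positions.
Working through the distinct placements yields 2 geometric isomers: SCN trans; SCN cis (chiral).
One of these lacks any improper symmetry element and so occurs as an enantiomeric pair, giving 2 + 1 = 3 stereoisomers in total.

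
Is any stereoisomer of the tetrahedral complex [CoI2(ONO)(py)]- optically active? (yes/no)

In a tetrahedral complex all four positions are equivalent and every pair of ligands is adjacent — there is no cis/trans distinction.
Only one geometric arrangement is possible.

no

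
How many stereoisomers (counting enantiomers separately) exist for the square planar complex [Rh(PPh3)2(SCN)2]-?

2

The distinct arrangements are (2 in all): PPh3 cis; PPh3 trans.
Each arrangement has an internal mirror plane or centre of symmetry, so none is chiral.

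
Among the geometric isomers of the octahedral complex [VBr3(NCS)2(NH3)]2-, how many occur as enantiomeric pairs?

The six octahedral sites form three mutually perpendicular trans pairs.
Systematic placement gives 3 geometric isomers: Br mer, NCS cis; Br mer, NCS trans; Br fac, NCS cis.
Each arrangement has an internal mirror plane or centre of symmetry, so none is chiral.

0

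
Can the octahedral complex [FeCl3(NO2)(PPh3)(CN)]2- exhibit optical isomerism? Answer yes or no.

In an octahedral complex each vertex has one trans partner and four cis neighbours.
There are 4 geometric isomers: Cl mer (3 arrangements); Cl fac (chiral).
One of these lacks any improper symmetry element and so occurs as an enantiomeric pair, giving 4 + 1 = 5 stereoisomers in total.

yes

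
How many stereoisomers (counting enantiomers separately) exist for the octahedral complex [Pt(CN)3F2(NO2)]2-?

An octahedron has six vertices in three trans pairs; every non-trans pair is cis.
There are 3 geometric isomers: CN mer, F cis; CN mer, F trans; CN fac, F cis.
Each arrangement has an internal mirror plane or centre of symmetry, so none is chiral.

3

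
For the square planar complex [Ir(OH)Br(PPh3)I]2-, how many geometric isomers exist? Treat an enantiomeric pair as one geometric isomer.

A square has two trans pairs of vertices; adjacent vertices are cis.
Systematic placement gives 3 geometric isomers: (Br/OH trans, I/PPh3 trans); (Br/PPh3 trans, I/OH trans); (Br/I trans, OH/PPh3 trans).

3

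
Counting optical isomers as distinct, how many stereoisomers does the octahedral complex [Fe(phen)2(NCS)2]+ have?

3

An octahedron has six vertices in three trans pairs; every non-trans pair is cis.
Each phen is bidentate and must span two cis positions.
There are 2 geometric isomers: NCS trans; NCS cis (chiral).
One of these lacks any improper symmetry element and so occurs as an enantiomeric pair, giving 2 + 1 = 3 stereoisomers in total.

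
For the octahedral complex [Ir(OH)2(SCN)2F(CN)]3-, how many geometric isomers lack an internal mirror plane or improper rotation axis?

2

The six octahedral sites form three mutually perpendicular trans pairs.
There are 6 geometric isomers: OH trans, SCN trans; OH cis, SCN cis (3 arrangements, 2 chiral); OH cis, SCN trans; OH trans, SCN cis.
Of these, 2 lack any improper symmetry element and so occur as enantiomeric pairs, giving 6 + 2 = 8 stereoisomers in total.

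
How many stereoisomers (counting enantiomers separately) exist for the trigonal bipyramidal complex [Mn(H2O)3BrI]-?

In a trigonal bipyramid the two axial positions differ from the three equatorial ones.
There are 4 geometric isomers: Br axial, I equatorial; Br axial, I axial; Br equatorial, I equatorial; Br equatorial, I axial.
Each arrangement has an internal mirror plane or centre of symmetry, so none is chiral.

4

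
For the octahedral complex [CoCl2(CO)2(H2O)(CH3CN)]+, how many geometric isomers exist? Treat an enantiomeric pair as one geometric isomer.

6

An octahedron has six vertices in three trans pairs; every non-trans pair is cis.
Working through the distinct placements yields 6 geometric isomers: Cl cis, CO cis (3 arrangements, 2 chiral); Cl trans, CO cis; Cl cis, CO trans; Cl trans, CO trans.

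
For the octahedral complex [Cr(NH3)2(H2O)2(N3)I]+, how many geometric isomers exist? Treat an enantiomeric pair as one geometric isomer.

6

There are 6 geometric isomers: NH3 trans, H2O trans; NH3 cis, H2O trans; NH3 trans, H2O cis; NH3 cis, H2O cis (3 arrangements, 2 chiral).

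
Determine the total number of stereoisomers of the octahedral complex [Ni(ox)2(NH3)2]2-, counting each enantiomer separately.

In an octahedral complex each vertex has one trans partner and four cis neighbours.
Each ox is bidentate and must span two cis positions.
There are 2 geometric isomers: NH3 trans; NH3 cis (chiral).
One of these lacks any improper symmetry element and so occurs as an enantiomeric pair, giving 2 + 1 = 3 stereoisomers in total.

3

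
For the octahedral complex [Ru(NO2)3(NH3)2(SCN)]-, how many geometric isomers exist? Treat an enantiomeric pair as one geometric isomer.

The six octahedral sites form three mutually perpendicular trans pairs.
Working through the distinct placements yields 3 geometric isomers: NO2 mer, NH3 trans; NO2 fac, NH3 cis; NO2 mer, NH3 cis.

3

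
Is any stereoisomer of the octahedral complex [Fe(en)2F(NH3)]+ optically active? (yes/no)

The six octahedral sites form three mutually perpendicular trans pairs.
Each en is bidentate and must span two cis positions.
There are 2 geometric isomers: F and NH3 mutually trans; F and NH3 mutually cis (chiral).
One of these lacks any improper symmetry element and so occurs as an enantiomeric pair, giving 2 + 1 = 3 stereoisomers in total.

yes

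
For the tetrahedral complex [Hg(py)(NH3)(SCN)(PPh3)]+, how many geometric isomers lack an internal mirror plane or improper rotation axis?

All four vertices of a tetrahedron are equivalent and mutually adjacent, so cis/trans isomerism cannot arise.
Only one geometric arrangement is possible; it has no improper symmetry element, so it exists as a pair of enantiomers (2 stereoisomers).

1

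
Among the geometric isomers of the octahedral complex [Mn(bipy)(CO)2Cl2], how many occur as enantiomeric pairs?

The six octahedral sites form three mutually perpendicular trans pairs.
Each bipy is bidentate and must span two cis positions.
Systematic placement gives 3 geometric isomers: CO trans, Cl cis; CO cis, Cl cis (chiral); CO cis, Cl trans.
One of these lacks any improper symmetry element and so occurs as an enantiomeric pair, giving 3 + 1 = 4 stereoisomers in total.

1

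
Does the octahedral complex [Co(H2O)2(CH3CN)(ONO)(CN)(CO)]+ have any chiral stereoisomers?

yes

Placing the ligands in turn and identifying arrangements related by rotation or reflection leaves 9 distinct geometric isomers.
Of these, 6 lack any improper symmetry element and so occur as enantiomeric pairs, giving 9 + 6 = 15 stereoisomers in total.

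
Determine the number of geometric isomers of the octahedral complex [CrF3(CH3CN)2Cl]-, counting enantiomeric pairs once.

3

An octahedron has six vertices in three trans pairs; every non-trans pair is cis.
Working through the distinct placements yields 3 geometric isomers: F mer, CH3CN trans; F mer, CH3CN cis; F fac, CH3CN cis.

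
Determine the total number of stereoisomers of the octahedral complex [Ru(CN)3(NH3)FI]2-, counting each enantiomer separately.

5

An octahedron has six vertices in three trans pairs; every non-trans pair is cis.
Working through the distinct placements yields 4 geometric isomers: CN mer (3 arrangements); CN fac (chiral).
One of these lacks any improper symmetry element and so occurs as an enantiomeric pair, giving 4 + 1 = 5 stereoisomers in total.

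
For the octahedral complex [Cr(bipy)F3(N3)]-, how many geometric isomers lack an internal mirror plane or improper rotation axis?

0

An octahedron has six vertices in three trans pairs; every non-trans pair is cis.
Each bipy is bidentate and must span two cis positions.
There are 2 geometric isomers: F mer; F fac.
Each arrangement has an internal mirror plane or centre of symmetry, so none is chiral.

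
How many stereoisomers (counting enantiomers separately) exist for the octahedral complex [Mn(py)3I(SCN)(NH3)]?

In an octahedral complex each vertex has one trans partner and four cis neighbours.
There are 4 geometric isomers: py mer (3 arrangements); py fac (chiral).
One of these lacks any improper symmetry element and so occurs as an enantiomeric pair, giving 4 + 1 = 5 stereoisomers in total.

5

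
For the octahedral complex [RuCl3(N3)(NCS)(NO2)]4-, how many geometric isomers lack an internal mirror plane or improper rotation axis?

An octahedron has six vertices in three trans pairs; every non-trans pair is cis.
The distinct arrangements are (4 in all): Cl mer (3 arrangements); Cl fac (chiral).
One of these lacks any improper symmetry element and so occurs as an enantiomeric pair, giving 4 + 1 = 5 stereoisomers in total.

1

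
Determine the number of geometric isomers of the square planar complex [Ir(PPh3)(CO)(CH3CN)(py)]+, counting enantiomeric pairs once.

In a square planar complex each vertex has one trans partner and two cis neighbours.
The distinct arrangements are (3 in all): (CH3CN/PPh3 trans, CO/py trans); (CH3CN/py trans, CO/PPh3 trans); (CH3CN/CO trans, PPh3/py trans).

3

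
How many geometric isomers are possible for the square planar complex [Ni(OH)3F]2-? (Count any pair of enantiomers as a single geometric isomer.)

1

In a square planar complex each vertex has one trans partner and two cis neighbours.
Only one geometric arrangement is possible.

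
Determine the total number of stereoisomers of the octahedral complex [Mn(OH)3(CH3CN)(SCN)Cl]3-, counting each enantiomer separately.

In an octahedral complex each vertex has one trans partner and four cis neighbours.
Working through the distinct placements yields 4 geometric isomers: OH mer (3 arrangements); OH fac (chiral).
One of these lacks any improper symmetry element and so occurs as an enantiomeric pair, giving 4 + 1 = 5 stereoisomers in total.

5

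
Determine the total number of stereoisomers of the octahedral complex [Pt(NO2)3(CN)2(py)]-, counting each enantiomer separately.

The six octahedral sites form three mutually perpendicular trans pairs.
There are 3 geometric isomers: NO2 mer, CN trans; NO2 fac, CN cis; NO2 mer, CN cis.
Each arrangement has an internal mirror plane or centre of symmetry, so none is chiral.

3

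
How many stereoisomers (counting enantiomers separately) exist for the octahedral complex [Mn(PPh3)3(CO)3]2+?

An octahedron has six vertices in three trans pairs; every non-trans pair is cis.
There are 2 geometric isomers: PPh3 mer; PPh3 fac.
Each arrangement has an internal mirror plane or centre of symmetry, so none is chiral.

2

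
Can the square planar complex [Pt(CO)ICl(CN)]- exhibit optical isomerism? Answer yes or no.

no

In a square planar complex each vertex has one trans partner and two cis neighbours.
Systematic placement gives 3 geometric isomers: (CN/Cl trans, CO/I trans); (CN/I trans, CO/Cl trans); (CN/CO trans, Cl/I trans).
Each arrangement has an internal mirror plane or centre of symmetry, so none is chiral.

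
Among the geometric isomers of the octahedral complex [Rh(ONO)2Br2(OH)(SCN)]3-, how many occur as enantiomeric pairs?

The six octahedral sites form three mutually perpendicular trans pairs.
There are 6 geometric isomers: ONO cis, Br trans; ONO trans, Br trans; ONO cis, Br cis (3 arrangements, 2 chiral); ONO trans, Br cis.
Of these, 2 lack any improper symmetry element and so occur as enantiomeric pairs, giving 6 + 2 = 8 stereoisomers in total.

2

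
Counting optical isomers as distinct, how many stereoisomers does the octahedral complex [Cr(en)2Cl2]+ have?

3

In an octahedral complex each vertex has one trans partner and four cis neighbours.
Each en is bidentate and must span two cis positions.
Systematic placement gives 2 geometric isomers: Cl trans; Cl cis (chiral).
One of these lacks any improper symmetry element and so occurs as an enantiomeric pair, giving 2 + 1 = 3 stereoisomers in total.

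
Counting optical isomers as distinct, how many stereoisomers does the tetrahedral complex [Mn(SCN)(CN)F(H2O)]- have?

All four vertices of a tetrahedron are equivalent and mutually adjacent, so cis/trans isomerism cannot arise.
Only one geometric arrangement is possible; it has no improper symmetry element, so it exists as a pair of enantiomers (2 stereoisomers).

2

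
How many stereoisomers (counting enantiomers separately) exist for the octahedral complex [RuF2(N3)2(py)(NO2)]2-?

The six octahedral sites form three mutually perpendicular trans pairs.
Systematic placement gives 6 geometric isomers: F trans, N3 trans; F trans, N3 cis; F cis, N3 cis (3 arrangements, 2 chiral); F cis, N3 trans.
Of these, 2 lack any improper symmetry element and so occur as enantiomeric pairs, giving 6 + 2 = 8 stereoisomers in total.

8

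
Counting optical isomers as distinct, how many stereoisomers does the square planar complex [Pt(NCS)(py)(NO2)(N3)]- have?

3

A square has two trans pairs of vertices; adjacent vertices are cis.
Systematic placement gives 3 geometric isomers: (N3/NO2 trans, NCS/py trans); (N3/py trans, NCS/NO2 trans); (N3/NCS trans, NO2/py trans).
Each arrangement has an internal mirror plane or centre of symmetry, so none is chiral.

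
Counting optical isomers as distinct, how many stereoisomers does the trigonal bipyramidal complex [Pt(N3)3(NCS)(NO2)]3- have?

In a trigonal bipyramid the two axial positions differ from the three equatorial ones.
Systematic placement gives 4 geometric isomers: NCS equatorial, NO2 equatorial; NCS axial, NO2 equatorial; NCS equatorial, NO2 axial; NCS axial, NO2 axial.
Each arrangement has an internal mirror plane or centre of symmetry, so none is chiral.

4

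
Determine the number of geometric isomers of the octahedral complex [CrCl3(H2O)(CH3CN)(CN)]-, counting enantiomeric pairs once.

4

Working through the distinct placements yields 4 geometric isomers: Cl mer (3 arrangements); Cl fac (chiral).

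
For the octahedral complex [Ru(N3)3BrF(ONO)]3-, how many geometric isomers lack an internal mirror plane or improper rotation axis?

The six octahedral sites form three mutually perpendicular trans pairs.
There are 4 geometric isomers: N3 mer (3 arrangements); N3 fac (chiral).
One of these lacks any improper symmetry element and so occurs as an enantiomeric pair, giving 4 + 1 = 5 stereoisomers in total.

1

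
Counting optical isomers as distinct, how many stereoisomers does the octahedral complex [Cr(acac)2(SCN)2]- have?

3

An octahedron has six vertices in three trans pairs; every non-trans pair is cis.
Each acac is bidentate and must span two cis positions.
Systematic placement gives 2 geometric isomers: SCN trans; SCN cis (chiral).
One of these lacks any improper symmetry element and so occurs as an enantiomeric pair, giving 2 + 1 = 3 stereoisomers in total.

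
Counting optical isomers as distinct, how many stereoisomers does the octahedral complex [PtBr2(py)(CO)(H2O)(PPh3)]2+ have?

In an octahedral complex each vertex has one trans partner and four cis neighbours.
Placing the ligands in turn and identifying arrangements related by rotation or reflection leaves 9 distinct geometric isomers.
Of these, 6 lack any improper symmetry element and so occur as enantiomeric pairs, giving 9 + 6 = 15 stereoisomers in total.

15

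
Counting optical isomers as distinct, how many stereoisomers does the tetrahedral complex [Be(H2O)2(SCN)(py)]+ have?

1

Only one geometric arrangement is possible.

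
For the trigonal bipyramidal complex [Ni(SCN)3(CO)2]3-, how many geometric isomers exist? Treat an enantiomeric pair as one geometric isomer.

3

A trigonal bipyramid has two axial and three equatorial sites, which are chemically inequivalent.
The distinct arrangements are (3 in all): CO both axial; CO one axial, one equatorial; CO both equatorial.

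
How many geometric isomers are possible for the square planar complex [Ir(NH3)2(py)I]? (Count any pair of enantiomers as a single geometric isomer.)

A square has two trans pairs of vertices; adjacent vertices are cis.
Working through the distinct placements yields 2 geometric isomers: NH3 cis; NH3 trans.

2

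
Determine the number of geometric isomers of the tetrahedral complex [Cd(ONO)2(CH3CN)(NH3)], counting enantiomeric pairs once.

Only one geometric arrangement is possible.

1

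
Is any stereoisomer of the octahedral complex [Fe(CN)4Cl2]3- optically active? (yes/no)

no

Systematic placement gives 2 geometric isomers: Cl trans; Cl cis.
Each arrangement has an internal mirror plane or centre of symmetry, so none is chiral.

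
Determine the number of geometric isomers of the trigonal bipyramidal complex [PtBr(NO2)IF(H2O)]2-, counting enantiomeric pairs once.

In a trigonal bipyramid the two axial positions differ from the three equatorial ones.
Placing the ligands in turn and identifying arrangements related by rotation or reflection leaves 10 distinct geometric isomers.

10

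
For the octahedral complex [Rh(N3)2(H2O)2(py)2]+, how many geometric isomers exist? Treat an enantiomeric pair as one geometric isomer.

Working through the distinct placements yields 5 geometric isomers: N3 trans, H2O trans, py trans; N3 cis, H2O trans, py cis; N3 cis, H2O cis, py trans; N3 cis, H2O cis, py cis (chiral); N3 trans, H2O cis, py cis.

5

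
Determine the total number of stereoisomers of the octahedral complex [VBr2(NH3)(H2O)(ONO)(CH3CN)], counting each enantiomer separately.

In an octahedral complex each vertex has one trans partner and four cis neighbours.
Systematic enumeration (placing each ligand type in turn and discarding arrangements equivalent by rotation or reflection) gives 9 geometric isomers.
Of these, 6 lack any improper symmetry element and so occur as enantiomeric pairs, giving 9 + 6 = 15 stereoisomers in total.

15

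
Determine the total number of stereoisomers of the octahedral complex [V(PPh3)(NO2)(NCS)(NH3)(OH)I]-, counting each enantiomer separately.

30

In an octahedral complex each vertex has one trans partner and four cis neighbours.
Placing the ligands in turn and identifying arrangements related by rotation or reflection leaves 15 distinct geometric isomers.
Of these, 15 lack any improper symmetry element and so occur as enantiomeric pairs, giving 15 + 15 = 30 stereoisomers in total.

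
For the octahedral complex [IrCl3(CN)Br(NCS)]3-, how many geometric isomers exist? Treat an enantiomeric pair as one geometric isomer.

The six octahedral sites form three mutually perpendicular trans pairs.
Working through the distinct placements yields 4 geometric isomers: Cl mer (3 arrangements); Cl fac (chiral).

4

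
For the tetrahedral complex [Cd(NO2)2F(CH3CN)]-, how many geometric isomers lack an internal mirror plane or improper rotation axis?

0

All four vertices of a tetrahedron are equivalent and mutually adjacent, so cis/trans isomerism cannot arise.
Only one geometric arrangement is possible.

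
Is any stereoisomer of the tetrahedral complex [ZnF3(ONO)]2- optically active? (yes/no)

In a tetrahedral complex all four positions are equivalent and every pair of ligands is adjacent — there is no cis/trans distinction.
Only one geometric arrangement is possible.

no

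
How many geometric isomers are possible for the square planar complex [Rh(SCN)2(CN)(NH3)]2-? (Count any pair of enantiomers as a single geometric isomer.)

In a square planar complex each vertex has one trans partner and two cis neighbours.
Systematic placement gives 2 geometric isomers: SCN cis; SCN trans.

2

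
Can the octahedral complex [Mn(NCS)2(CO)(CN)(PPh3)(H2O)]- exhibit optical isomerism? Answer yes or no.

The six octahedral sites form three mutually perpendicular trans pairs.
Exhaustive case analysis gives 9 geometric isomers.
Of these, 6 lack any improper symmetry element and so occur as enantiomeric pairs, giving 9 + 6 = 15 stereoisomers in total.

yes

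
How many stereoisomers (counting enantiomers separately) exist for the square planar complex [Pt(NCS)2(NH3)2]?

2

A square has two trans pairs of vertices; adjacent vertices are cis.
There are 2 geometric isomers: NCS cis; NCS trans.
Each arrangement has an internal mirror plane or centre of symmetry, so none is chiral.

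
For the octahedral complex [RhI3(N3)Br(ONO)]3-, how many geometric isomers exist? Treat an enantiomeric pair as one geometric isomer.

4

The six octahedral sites form three mutually perpendicular trans pairs.
There are 4 geometric isomers: I mer (3 arrangements); I fac (chiral).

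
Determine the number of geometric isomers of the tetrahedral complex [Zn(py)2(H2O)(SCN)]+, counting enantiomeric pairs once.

1

In a tetrahedral complex all four positions are equivalent and every pair of ligands is adjacent — there is no cis/trans distinction.
Only one geometric arrangement is possible.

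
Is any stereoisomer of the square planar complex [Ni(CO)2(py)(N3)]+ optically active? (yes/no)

In a square planar complex each vertex has one trans partner and two cis neighbours.
The distinct arrangements are (2 in all): CO cis; CO trans.
Each arrangement has an internal mirror plane or centre of symmetry, so none is chiral.

no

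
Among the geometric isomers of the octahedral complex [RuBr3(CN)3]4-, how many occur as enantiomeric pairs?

0

The six octahedral sites form three mutually perpendicular trans pairs.
Working through the distinct placements yields 2 geometric isomers: Br mer; Br fac.
Each arrangement has an internal mirror plane or centre of symmetry, so none is chiral.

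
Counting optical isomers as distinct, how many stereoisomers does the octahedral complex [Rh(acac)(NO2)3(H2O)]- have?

2

The six octahedral sites form three mutually perpendicular trans pairs.
Each acac is bidentate and must span two cis positions.
The distinct arrangements are (2 in all): NO2 fac; NO2 mer.
Each arrangement has an internal mirror plane or centre of symmetry, so none is chiral.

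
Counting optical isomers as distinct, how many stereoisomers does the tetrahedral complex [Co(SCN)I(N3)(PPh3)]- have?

In a tetrahedral complex all four positions are equivalent and every pair of ligands is adjacent — there is no cis/trans distinction.
Only one geometric arrangement is possible; it has no improper symmetry element, so it exists as a pair of enantiomers (2 stereoisomers).

2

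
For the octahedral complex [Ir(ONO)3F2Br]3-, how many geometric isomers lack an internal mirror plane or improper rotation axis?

0

An octahedron has six vertices in three trans pairs; every non-trans pair is cis.
There are 3 geometric isomers: ONO mer, F cis; ONO mer, F trans; ONO fac, F cis.
Each arrangement has an internal mirror plane or centre of symmetry, so none is chiral.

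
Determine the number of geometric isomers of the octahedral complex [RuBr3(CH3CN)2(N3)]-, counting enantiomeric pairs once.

3

Systematic placement gives 3 geometric isomers: Br mer, CH3CN cis; Br mer, CH3CN trans; Br fac, CH3CN cis.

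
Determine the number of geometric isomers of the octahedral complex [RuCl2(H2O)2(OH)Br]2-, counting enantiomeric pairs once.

6

The six octahedral sites form three mutually perpendicular trans pairs.
There are 6 geometric isomers: Cl cis, H2O cis (3 arrangements, 2 chiral); Cl cis, H2O trans; Cl trans, H2O cis; Cl trans, H2O trans.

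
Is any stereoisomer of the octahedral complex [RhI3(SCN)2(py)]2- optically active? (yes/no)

no

An octahedron has six vertices in three trans pairs; every non-trans pair is cis.
There are 3 geometric isomers: I mer, SCN cis; I mer, SCN trans; I fac, SCN cis.
Each arrangement has an internal mirror plane or centre of symmetry, so none is chiral.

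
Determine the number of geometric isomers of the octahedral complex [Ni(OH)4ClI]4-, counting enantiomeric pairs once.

In an octahedral complex each vertex has one trans partner and four cis neighbours.
Working through the distinct placements yields 2 geometric isomers: Cl and I mutually trans; Cl and I mutually cis.

2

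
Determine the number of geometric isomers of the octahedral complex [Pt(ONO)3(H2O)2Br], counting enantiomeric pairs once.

An octahedron has six vertices in three trans pairs; every non-trans pair is cis.
There are 3 geometric isomers: ONO mer, H2O cis; ONO mer, H2O trans; ONO fac, H2O cis.

3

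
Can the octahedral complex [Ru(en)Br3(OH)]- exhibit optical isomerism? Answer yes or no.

no

In an octahedral complex each vertex has one trans partner and four cis neighbours.
Each en is bidentate and must span two cis positions.
Systematic placement gives 2 geometric isomers: Br mer; Br fac.
Each arrangement has an internal mirror plane or centre of symmetry, so none is chiral.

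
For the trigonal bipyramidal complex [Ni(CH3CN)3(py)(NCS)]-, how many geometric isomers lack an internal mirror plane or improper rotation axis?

0

Systematic placement gives 4 geometric isomers: py equatorial, NCS equatorial; py equatorial, NCS axial; py axial, NCS equatorial; py axial, NCS axial.
Each arrangement has an internal mirror plane or centre of symmetry, so none is chiral.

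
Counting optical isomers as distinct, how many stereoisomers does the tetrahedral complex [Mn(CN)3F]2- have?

1

All four vertices of a tetrahedron are equivalent and mutually adjacent, so cis/trans isomerism cannot arise.
Only one geometric arrangement is possible.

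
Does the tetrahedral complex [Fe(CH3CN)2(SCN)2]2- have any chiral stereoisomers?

In a tetrahedral complex all four positions are equivalent and every pair of ligands is adjacent — there is no cis/trans distinction.
Only one geometric arrangement is possible.

no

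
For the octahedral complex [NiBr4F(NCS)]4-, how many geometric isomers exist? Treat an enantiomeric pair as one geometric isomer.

In an octahedral complex each vertex has one trans partner and four cis neighbours.
There are 2 geometric isomers: F and NCS mutually trans; F and NCS mutually cis.

2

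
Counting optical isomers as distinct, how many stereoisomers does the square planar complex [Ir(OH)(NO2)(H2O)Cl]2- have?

A square has two trans pairs of vertices; adjacent vertices are cis.
Working through the distinct placements yields 3 geometric isomers: (Cl/NO2 trans, H2O/OH trans); (Cl/OH trans, H2O/NO2 trans); (Cl/H2O trans, NO2/OH trans).
Each arrangement has an internal mirror plane or centre of symmetry, so none is chiral.

3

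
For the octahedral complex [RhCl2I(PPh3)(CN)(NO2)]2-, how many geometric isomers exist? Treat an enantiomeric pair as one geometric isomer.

9

The six octahedral sites form three mutually perpendicular trans pairs.
Systematic enumeration (placing each ligand type in turn and discarding arrangements equivalent by rotation or reflection) gives 9 geometric isomers.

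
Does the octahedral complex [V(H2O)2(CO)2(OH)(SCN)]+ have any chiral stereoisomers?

yes

An octahedron has six vertices in three trans pairs; every non-trans pair is cis.
There are 6 geometric isomers: H2O trans, CO trans; H2O cis, CO trans; H2O cis, CO cis (3 arrangements, 2 chiral); H2O trans, CO cis.
Of these, 2 lack any improper symmetry element and so occur as enantiomeric pairs, giving 6 + 2 = 8 stereoisomers in total.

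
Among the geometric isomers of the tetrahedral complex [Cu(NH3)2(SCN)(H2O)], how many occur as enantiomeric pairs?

Only one geometric arrangement is possible.

0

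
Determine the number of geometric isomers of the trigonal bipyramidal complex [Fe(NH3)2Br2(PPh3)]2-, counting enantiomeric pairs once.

A trigonal bipyramid has two axial and three equatorial sites, which are chemically inequivalent.
Systematic enumeration (placing each ligand type in turn and discarding arrangements equivalent by rotation or reflection) gives 5 geometric isomers.

5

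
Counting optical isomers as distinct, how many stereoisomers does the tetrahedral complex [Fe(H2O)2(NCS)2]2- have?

1

All four vertices of a tetrahedron are equivalent and mutually adjacent, so cis/trans isomerism cannot arise.
Only one geometric arrangement is possible.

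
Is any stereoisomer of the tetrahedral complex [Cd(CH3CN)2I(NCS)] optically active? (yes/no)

no

All four vertices of a tetrahedron are equivalent and mutually adjacent, so cis/trans isomerism cannot arise.
Only one geometric arrangement is possible.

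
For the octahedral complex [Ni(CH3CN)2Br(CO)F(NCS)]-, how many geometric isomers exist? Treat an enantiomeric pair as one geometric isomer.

Placing the ligands in turn and identifying arrangements related by rotation or reflection leaves 9 distinct geometric isomers.

9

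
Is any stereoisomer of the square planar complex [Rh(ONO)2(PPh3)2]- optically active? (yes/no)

In a square planar complex each vertex has one trans partner and two cis neighbours.
Working through the distinct placements yields 2 geometric isomers: ONO cis; ONO trans.
Each arrangement has an internal mirror plane or centre of symmetry, so none is chiral.

no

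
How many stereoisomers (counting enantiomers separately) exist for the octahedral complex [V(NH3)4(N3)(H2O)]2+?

The distinct arrangements are (2 in all): N3 and H2O mutually trans; N3 and H2O mutually cis.
Each arrangement has an internal mirror plane or centre of symmetry, so none is chiral.

2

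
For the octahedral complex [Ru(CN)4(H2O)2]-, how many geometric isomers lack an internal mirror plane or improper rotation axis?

The distinct arrangements are (2 in all): H2O trans; H2O cis.
Each arrangement has an internal mirror plane or centre of symmetry, so none is chiral.

0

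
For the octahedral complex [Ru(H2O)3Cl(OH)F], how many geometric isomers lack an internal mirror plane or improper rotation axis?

1

In an octahedral complex each vertex has one trans partner and four cis neighbours.
Systematic placement gives 4 geometric isomers: H2O mer (3 arrangements); H2O fac (chiral).
One of these lacks any improper symmetry element and so occurs as an enantiomeric pair, giving 4 + 1 = 5 stereoisomers in total.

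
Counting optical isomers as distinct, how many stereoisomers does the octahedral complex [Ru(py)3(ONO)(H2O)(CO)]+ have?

There are 4 geometric isomers: py mer (3 arrangements); py fac (chiral).
One of these lacks any improper symmetry element and so occurs as an enantiomeric pair, giving 4 + 1 = 5 stereoisomers in total.

5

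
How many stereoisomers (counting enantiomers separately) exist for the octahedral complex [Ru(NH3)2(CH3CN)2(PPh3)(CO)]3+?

The six octahedral sites form three mutually perpendicular trans pairs.
There are 6 geometric isomers: NH3 cis, CH3CN trans; NH3 trans, CH3CN trans; NH3 cis, CH3CN cis (3 arrangements, 2 chiral); NH3 trans, CH3CN cis.
Of these, 2 lack any improper symmetry element and so occur as enantiomeric pairs, giving 6 + 2 = 8 stereoisomers in total.

8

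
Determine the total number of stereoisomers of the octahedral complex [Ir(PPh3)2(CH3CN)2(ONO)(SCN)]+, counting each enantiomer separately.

There are 6 geometric isomers: PPh3 cis, CH3CN trans; PPh3 trans, CH3CN trans; PPh3 cis, CH3CN cis (3 arrangements, 2 chiral); PPh3 trans, CH3CN cis.
Of these, 2 lack any improper symmetry element and so occur as enantiomeric pairs, giving 6 + 2 = 8 stereoisomers in total.

8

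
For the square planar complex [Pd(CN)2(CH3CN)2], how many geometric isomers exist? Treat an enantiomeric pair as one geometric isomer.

In a square planar complex each vertex has one trans partner and two cis neighbours.
Working through the distinct placements yields 2 geometric isomers: CN cis; CN trans.

2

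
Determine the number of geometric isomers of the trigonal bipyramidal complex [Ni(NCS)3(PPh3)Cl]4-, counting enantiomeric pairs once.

In a trigonal bipyramid the two axial positions differ from the three equatorial ones.
There are 4 geometric isomers: PPh3 equatorial, Cl axial; PPh3 axial, Cl axial; PPh3 equatorial, Cl equatorial; PPh3 axial, Cl equatorial.

4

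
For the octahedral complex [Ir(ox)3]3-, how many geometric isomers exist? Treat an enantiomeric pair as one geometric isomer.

1

In an octahedral complex each vertex has one trans partner and four cis neighbours.
Each ox is bidentate and must span two cis positions.
Only one geometric arrangement is possible; it has no improper symmetry element, so it exists as a pair of enantiomers (2 stereoisomers).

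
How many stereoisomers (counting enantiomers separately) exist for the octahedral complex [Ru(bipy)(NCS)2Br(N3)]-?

The six octahedral sites form three mutually perpendicular trans pairs.
Each bipy is bidentate and must span two cis positions.
Systematic placement gives 4 geometric isomers: NCS cis (3 arrangements, 2 chiral); NCS trans.
Of these, 2 lack any improper symmetry element and so occur as enantiomeric pairs, giving 4 + 2 = 6 stereoisomers in total.

6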